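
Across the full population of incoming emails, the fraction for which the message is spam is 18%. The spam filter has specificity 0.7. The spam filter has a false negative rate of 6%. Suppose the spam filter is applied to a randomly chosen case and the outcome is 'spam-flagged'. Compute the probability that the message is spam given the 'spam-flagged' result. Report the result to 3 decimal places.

Let H be the event that the message is spam. P(H) = 0.18, so P(¬H) = 0.82. With E the 'spam-flagged' result, P(E|H) = 0.94 and P(E|¬H) = 0.3.
P(E) = 0.94·0.18 + 0.3·0.82 = 0.16920 + 0.24600 = 0.41520.
By Bayes' theorem, P(H|E) = 0.16920 / 0.41520 = 0.408.

P(H | E) ≈ 0.408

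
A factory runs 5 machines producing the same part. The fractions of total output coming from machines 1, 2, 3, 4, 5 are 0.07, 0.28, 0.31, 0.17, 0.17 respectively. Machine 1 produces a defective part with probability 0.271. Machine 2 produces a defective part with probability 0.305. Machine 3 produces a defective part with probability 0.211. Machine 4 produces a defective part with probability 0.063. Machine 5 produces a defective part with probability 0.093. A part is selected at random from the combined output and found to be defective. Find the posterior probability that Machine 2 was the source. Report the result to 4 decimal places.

P(defective|M1) = 0.271; P(defective|M2) = 0.305; P(defective|M3) = 0.211; P(defective|M4) = 0.063; P(defective|M5) = 0.093.
Prior × likelihood for each source: 0.07·0.271=0.01897, 0.28·0.305=0.08540, 0.31·0.211=0.06541, 0.17·0.063=0.01071, 0.17·0.093=0.01581. Summing gives P(defective) = 0.19630.
P(Machine 2 | defective) = 0.08540 / 0.19630 = 0.4350.

Posterior probability ≈ 0.4350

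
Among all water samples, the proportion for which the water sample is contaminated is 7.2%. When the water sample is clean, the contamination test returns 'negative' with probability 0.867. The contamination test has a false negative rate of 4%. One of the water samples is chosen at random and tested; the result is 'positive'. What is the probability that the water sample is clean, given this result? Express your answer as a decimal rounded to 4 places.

P(¬H | E) ≈ 0.6410

Write H for 'the water sample is contaminated'. Prior odds H:¬H = 0.072/0.928 = 0.077586. For the 'positive' outcome, the likelihood ratio is 0.96/0.133 = 7.2180.
Posterior odds = 0.077586 × 7.2180 = 0.56002, so P(H|E) = 0.56002/(1+0.56002) = 0.3590. Then P(¬H|E) = 1 − 0.3590 = 0.6410.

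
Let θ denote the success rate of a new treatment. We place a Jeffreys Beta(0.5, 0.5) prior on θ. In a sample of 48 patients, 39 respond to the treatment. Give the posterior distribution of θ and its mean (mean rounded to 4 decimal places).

Observing 39 successes and 9 failures updates Beta(0.5, 0.5) by adding the success and failure counts to the two shape parameters: α = 0.5+39 = 39.5, β = 0.5+9 = 9.5.
Posterior mean = α/(α+β) = 39.5/49 = 0.8061.

Posterior: Beta(39.5, 9.5); mean ≈ 0.8061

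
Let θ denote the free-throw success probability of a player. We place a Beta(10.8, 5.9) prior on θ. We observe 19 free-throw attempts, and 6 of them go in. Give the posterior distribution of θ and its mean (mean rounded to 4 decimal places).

The binomial likelihood is conjugate to the Beta prior: with 6 successes and 13 failures, the posterior is Beta(10.8+6, 5.9+13) = Beta(16.8, 18.9).
E[θ | data] = 16.8/(16.8+18.9) = 0.4706.

Posterior: Beta(16.8, 18.9); mean ≈ 0.4706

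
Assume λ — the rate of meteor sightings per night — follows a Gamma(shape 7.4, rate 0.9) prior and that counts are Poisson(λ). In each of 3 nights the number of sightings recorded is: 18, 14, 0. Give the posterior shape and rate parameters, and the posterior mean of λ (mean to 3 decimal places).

Total count ∑xᵢ = 32 over n = 3 nights.
Gamma is conjugate to the Poisson likelihood: posterior is Gamma(shape = 7.4+32 = 39.4, rate = 0.9+3 = 3.9).
Posterior mean = shape/rate = 39.4/3.9 = 10.103.

Posterior: Gamma(shape=39.4, rate=3.9); mean ≈ 10.103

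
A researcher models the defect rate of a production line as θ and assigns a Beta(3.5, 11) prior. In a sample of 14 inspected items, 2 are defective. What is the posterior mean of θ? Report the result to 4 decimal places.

Posterior mean ≈ 0.1930

Observing 2 successes and 12 failures updates Beta(3.5, 11) by adding the success and failure counts to the two shape parameters: α = 3.5+2 = 5.5, β = 11+12 = 23.
E[θ | data] = 5.5/(5.5+23) = 0.1930.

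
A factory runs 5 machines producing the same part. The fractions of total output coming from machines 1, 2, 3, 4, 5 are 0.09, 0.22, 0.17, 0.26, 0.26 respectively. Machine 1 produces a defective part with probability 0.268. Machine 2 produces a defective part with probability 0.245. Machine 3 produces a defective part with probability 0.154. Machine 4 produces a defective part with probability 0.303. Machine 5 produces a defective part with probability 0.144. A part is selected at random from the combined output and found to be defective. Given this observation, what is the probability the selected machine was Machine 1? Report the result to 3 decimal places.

P(defective|M1) = 0.268; P(defective|M2) = 0.245; P(defective|M3) = 0.154; P(defective|M4) = 0.303; P(defective|M5) = 0.144.
Prior × likelihood for each source: 0.09·0.268=0.02412, 0.22·0.245=0.05390, 0.17·0.154=0.02618, 0.26·0.303=0.07878, 0.26·0.144=0.03744. Summing gives P(defective) = 0.22042.
P(Machine 1 | defective) = 0.02412 / 0.22042 = 0.109.

Posterior probability ≈ 0.109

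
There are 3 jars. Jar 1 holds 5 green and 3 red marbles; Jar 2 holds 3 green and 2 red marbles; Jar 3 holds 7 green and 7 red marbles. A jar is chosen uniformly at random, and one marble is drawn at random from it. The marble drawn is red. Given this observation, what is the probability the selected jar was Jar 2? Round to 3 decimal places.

Posterior probability ≈ 0.314

Tabulate prior·likelihood by source: [1] prior 0.333333, lik 0.375, product 0.1250; [2] prior 0.333333, lik 0.4, product 0.1333; [3] prior 0.333333, lik 0.5, product 0.1667.
Normalizing constant = 0.42500; the posterior for Jar 2 is its product over the sum, 0.1333/0.42500 = 0.314.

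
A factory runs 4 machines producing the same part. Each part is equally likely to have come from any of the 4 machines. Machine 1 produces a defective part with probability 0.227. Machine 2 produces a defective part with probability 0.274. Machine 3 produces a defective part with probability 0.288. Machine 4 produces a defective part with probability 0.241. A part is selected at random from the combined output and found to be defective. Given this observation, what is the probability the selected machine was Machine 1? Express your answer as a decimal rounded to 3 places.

Posterior probability ≈ 0.220

Tabulate prior·likelihood by source: [1] prior 0.25, lik 0.227, product 0.05675; [2] prior 0.25, lik 0.274, product 0.06850; [3] prior 0.25, lik 0.288, product 0.07200; [4] prior 0.25, lik 0.241, product 0.06025.
Normalizing constant = 0.25750; the posterior for Machine 1 is its product over the sum, 0.05675/0.25750 = 0.220.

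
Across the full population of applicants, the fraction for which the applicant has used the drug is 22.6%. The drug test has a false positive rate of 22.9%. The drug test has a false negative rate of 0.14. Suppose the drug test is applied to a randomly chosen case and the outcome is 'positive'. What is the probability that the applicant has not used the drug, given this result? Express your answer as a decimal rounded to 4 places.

Let H be the event that the applicant has used the drug. P(H) = 0.226, so P(¬H) = 0.774. With E the 'positive' result, P(E|H) = 0.86 and P(E|¬H) = 0.229.
P(E) = 0.86·0.226 + 0.229·0.774 = 0.19436 + 0.17725 = 0.37161.
By Bayes' theorem, P(H|E) = 0.19436 / 0.37161 = 0.5230. Hence P(¬H|E) = 1 − 0.5230 = 0.4770.

P(¬H | E) ≈ 0.4770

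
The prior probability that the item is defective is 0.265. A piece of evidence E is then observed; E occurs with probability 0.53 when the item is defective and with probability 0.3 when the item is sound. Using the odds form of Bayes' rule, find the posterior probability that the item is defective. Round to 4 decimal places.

Prior odds = 0.265/(1−0.265) = 0.36054. In log-odds, ln(0.36054) = -1.0201.
Add log likelihood ratio: ln(1.7667) = 0.56909.
Posterior log-odds = -0.45105, so posterior odds = exp(-0.45105) = 0.63696. Converting, P(H|E) = 0.63696/1.6370 = 0.3891.

Posterior probability ≈ 0.3891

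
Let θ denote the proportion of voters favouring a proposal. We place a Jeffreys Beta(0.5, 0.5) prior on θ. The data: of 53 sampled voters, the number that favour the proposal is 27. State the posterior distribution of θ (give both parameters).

Posterior: Beta(27.5, 26.5)

Observing 27 successes and 26 failures updates Beta(0.5, 0.5) by adding the success and failure counts to the two shape parameters: α = 0.5+27 = 27.5, β = 0.5+26 = 26.5.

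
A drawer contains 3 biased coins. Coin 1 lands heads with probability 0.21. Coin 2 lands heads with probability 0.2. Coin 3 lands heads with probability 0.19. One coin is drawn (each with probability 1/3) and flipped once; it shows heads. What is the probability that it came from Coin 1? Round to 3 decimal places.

Posterior probability ≈ 0.350

Tabulate prior·likelihood by source: [1] prior 0.333333, lik 0.21, product 0.07000; [2] prior 0.333333, lik 0.2, product 0.06667; [3] prior 0.333333, lik 0.19, product 0.06333.
Normalizing constant = 0.20000; the posterior for Coin 1 is its product over the sum, 0.07000/0.20000 = 0.350.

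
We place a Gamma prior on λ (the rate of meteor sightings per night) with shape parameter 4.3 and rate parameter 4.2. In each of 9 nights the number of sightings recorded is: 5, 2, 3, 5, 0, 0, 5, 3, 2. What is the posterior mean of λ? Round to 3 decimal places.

Posterior mean ≈ 2.220

Total count ∑xᵢ = 25 over n = 9 nights.
Gamma is conjugate to the Poisson likelihood: posterior is Gamma(shape = 4.3+25 = 29.3, rate = 4.2+9 = 13.2).
E[λ | data] = 29.3/13.2 = 2.220.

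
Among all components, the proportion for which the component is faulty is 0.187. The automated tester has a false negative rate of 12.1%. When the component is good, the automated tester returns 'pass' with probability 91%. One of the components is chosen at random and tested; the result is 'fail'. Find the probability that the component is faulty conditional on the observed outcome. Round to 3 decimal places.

P(H | E) ≈ 0.692

Let H be the event that the component is faulty. P(H) = 0.187, so P(¬H) = 0.813. With E the 'fail' result, P(E|H) = 0.879 and P(E|¬H) = 0.09.
P(E) = 0.879·0.187 + 0.09·0.813 = 0.16437 + 0.073170 = 0.23754.
By Bayes' theorem, P(H|E) = 0.16437 / 0.23754 = 0.692.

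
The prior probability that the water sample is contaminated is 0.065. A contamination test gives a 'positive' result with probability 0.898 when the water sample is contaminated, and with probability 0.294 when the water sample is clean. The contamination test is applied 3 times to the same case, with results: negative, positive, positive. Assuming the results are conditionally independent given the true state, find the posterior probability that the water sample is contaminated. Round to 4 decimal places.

Posterior P(H) ≈ 0.0857

With H the event that the water sample is contaminated, the joint likelihood of the observed sequence is P(data|H) = 0.102·0.898·0.898 = 0.082253 and P(data|¬H) = 0.706·0.294·0.294 = 0.061024.
Bayes: P(H|data) = 0.065·0.082253 / (0.065·0.082253 + 0.935·0.061024) = 0.0053465/0.062404 = 0.0857.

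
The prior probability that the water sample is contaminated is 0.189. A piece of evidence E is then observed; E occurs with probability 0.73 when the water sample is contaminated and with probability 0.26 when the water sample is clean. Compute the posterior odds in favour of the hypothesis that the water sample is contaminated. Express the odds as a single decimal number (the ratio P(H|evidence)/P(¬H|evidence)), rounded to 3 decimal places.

Prior odds = 0.189/(1−0.189) = 0.23305. In log-odds, ln(0.23305) = -1.4565.
Add log likelihood ratio: ln(2.8077) = 1.0324.
Posterior log-odds = -0.42416, so posterior odds = exp(-0.42416) = 0.65432.

Posterior odds ≈ 0.654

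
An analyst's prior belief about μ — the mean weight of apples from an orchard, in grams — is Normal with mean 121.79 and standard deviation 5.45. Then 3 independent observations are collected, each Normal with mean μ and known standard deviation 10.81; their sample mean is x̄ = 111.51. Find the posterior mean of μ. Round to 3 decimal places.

Posterior mean ≈ 117.342

With known σ, the Normal prior is conjugate. Weight on the data is w = (n/σ²)/(n/σ² + 1/τ₀²) = 0.0256726/(0.0256726+0.0336672) = 0.43264.
Posterior mean = w·x̄ + (1−w)·μ₀ = 0.43264·111.51 + 0.56736·121.79 = 117.342.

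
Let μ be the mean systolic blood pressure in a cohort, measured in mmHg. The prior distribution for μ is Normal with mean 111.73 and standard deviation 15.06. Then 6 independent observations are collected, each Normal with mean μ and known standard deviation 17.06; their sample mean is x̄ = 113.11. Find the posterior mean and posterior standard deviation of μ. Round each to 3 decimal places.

Posterior mean ≈ 112.867; posterior SD ≈ 6.321

With known σ, the Normal prior is conjugate. Weight on the data is w = (n/σ²)/(n/σ² + 1/τ₀²) = 0.0206155/(0.0206155+0.00440910) = 0.82381.
Posterior mean = w·x̄ + (1−w)·μ₀ = 0.82381·113.11 + 0.17619·111.73 = 112.867. Posterior variance = 1/(0.0206155+0.00440910) = 39.9607, so SD = 6.321.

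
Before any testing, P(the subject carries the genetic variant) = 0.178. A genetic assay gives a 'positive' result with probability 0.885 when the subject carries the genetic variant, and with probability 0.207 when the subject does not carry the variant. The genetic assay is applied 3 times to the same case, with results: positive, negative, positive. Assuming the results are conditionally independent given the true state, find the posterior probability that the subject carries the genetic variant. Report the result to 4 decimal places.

Posterior P(H) ≈ 0.3647

With H the event that the subject carries the genetic variant, the joint likelihood of the observed sequence is P(data|H) = 0.885·0.115·0.885 = 0.090071 and P(data|¬H) = 0.207·0.793·0.207 = 0.033979.
Bayes: P(H|data) = 0.178·0.090071 / (0.178·0.090071 + 0.822·0.033979) = 0.016033/0.043964 = 0.3647.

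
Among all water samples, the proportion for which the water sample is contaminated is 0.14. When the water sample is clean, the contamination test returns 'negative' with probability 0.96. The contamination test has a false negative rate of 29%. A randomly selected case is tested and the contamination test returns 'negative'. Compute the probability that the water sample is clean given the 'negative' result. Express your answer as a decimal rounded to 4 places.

Write H for 'the water sample is contaminated'. Prior odds H:¬H = 0.14/0.86 = 0.16279. For the 'negative' outcome, the likelihood ratio is 0.29/0.96 = 0.30208.
Posterior odds = 0.16279 × 0.30208 = 0.049176, so P(H|E) = 0.049176/(1+0.049176) = 0.0469. Then P(¬H|E) = 1 − 0.0469 = 0.9531.

P(¬H | E) ≈ 0.9531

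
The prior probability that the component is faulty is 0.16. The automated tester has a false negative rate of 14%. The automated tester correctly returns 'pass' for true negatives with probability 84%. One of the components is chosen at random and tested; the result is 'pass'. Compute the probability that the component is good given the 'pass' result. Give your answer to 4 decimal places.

P(¬H | E) ≈ 0.9692

Write H for 'the component is faulty'. Prior odds H:¬H = 0.16/0.84 = 0.19048. For the 'pass' outcome, the likelihood ratio is 0.14/0.84 = 0.16667.
Posterior odds = 0.19048 × 0.16667 = 0.031746, so P(H|E) = 0.031746/(1+0.031746) = 0.0308. Then P(¬H|E) = 1 − 0.0308 = 0.9692.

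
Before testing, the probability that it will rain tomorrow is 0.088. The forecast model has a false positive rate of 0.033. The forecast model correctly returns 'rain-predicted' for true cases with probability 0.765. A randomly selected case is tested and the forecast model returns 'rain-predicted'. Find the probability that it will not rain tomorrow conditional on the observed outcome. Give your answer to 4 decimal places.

Write H for 'it will rain tomorrow'. Prior odds H:¬H = 0.088/0.912 = 0.096491. For the 'rain-predicted' outcome, the likelihood ratio is 0.765/0.033 = 23.182.
Posterior odds = 0.096491 × 23.182 = 2.2368, so P(H|E) = 2.2368/(1+2.2368) = 0.6911. Then P(¬H|E) = 1 − 0.6911 = 0.3089.

P(¬H | E) ≈ 0.3089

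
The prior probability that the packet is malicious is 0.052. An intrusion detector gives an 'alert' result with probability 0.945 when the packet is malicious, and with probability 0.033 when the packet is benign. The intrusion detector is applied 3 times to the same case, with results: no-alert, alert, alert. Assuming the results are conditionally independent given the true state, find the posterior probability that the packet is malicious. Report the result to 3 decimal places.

With H the event that the packet is malicious, the joint likelihood of the observed sequence is P(data|H) = 0.055·0.945·0.945 = 0.049116 and P(data|¬H) = 0.967·0.033·0.033 = 0.0010531.
Bayes: P(H|data) = 0.052·0.049116 / (0.052·0.049116 + 0.948·0.0010531) = 0.0025541/0.0035524 = 0.7190.

Posterior P(H) ≈ 0.719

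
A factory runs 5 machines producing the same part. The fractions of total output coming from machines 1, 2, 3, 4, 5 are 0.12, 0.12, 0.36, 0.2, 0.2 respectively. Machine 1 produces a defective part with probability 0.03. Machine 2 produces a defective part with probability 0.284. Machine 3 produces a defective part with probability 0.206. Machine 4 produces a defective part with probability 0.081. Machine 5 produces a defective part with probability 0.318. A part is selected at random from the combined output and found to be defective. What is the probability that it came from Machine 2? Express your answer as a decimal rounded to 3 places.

P(defective|M1) = 0.03; P(defective|M2) = 0.284; P(defective|M3) = 0.206; P(defective|M4) = 0.081; P(defective|M5) = 0.318.
Prior × likelihood for each source: 0.12·0.03=0.003600, 0.12·0.284=0.03408, 0.36·0.206=0.07416, 0.2·0.081=0.01620, 0.2·0.318=0.06360. Summing gives P(defective) = 0.19164.
P(Machine 2 | defective) = 0.03408 / 0.19164 = 0.178.

Posterior probability ≈ 0.178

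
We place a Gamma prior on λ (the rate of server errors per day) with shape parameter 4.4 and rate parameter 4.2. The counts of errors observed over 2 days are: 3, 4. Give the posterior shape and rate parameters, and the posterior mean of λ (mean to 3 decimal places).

Posterior: Gamma(shape=11.4, rate=6.2); mean ≈ 1.839

The Poisson likelihood adds the total count to the shape and the number of exposure periods to the rate. Here ∑xᵢ = 7 and n = 2, so shape 4.4→11.4 and rate 4.2→6.2.
Posterior mean = shape/rate = 11.4/6.2 = 1.839.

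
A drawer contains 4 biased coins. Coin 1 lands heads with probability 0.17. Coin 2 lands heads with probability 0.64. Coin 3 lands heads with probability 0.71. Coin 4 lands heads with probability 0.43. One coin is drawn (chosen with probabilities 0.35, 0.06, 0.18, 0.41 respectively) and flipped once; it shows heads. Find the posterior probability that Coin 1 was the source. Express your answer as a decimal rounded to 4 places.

Posterior probability ≈ 0.1480

Tabulate prior·likelihood by source: [1] prior 0.35, lik 0.17, product 0.05950; [2] prior 0.06, lik 0.64, product 0.03840; [3] prior 0.18, lik 0.71, product 0.1278; [4] prior 0.41, lik 0.43, product 0.1763.
Normalizing constant = 0.40200; the posterior for Coin 1 is its product over the sum, 0.05950/0.40200 = 0.1480.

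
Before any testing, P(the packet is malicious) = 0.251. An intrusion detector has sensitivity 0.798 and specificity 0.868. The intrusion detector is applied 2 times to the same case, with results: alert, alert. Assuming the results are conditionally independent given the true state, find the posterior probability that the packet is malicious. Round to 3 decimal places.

Posterior P(H) ≈ 0.925

Let H be the event that the packet is malicious; start with P(H) = 0.251. P('alert'|H) = 0.798, P('alert'|¬H) = 0.132.
Update on result 1 ('alert'): P(H) ← 0.798·0.2510 / (0.798·0.2510 + 0.132·0.7490) = 0.20030/0.29917 = 0.6695.
Update on result 2 ('alert'): P(H) ← 0.798·0.6695 / (0.798·0.6695 + 0.132·0.3305) = 0.53428/0.57790 = 0.9245.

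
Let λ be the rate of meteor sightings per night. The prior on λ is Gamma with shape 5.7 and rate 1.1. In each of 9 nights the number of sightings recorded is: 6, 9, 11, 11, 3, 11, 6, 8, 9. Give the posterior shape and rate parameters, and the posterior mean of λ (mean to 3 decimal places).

The Poisson likelihood adds the total count to the shape and the number of exposure periods to the rate. Here ∑xᵢ = 74 and n = 9, so shape 5.7→79.7 and rate 1.1→10.1.
E[λ | data] = 79.7/10.1 = 7.891.

Posterior: Gamma(shape=79.7, rate=10.1); mean ≈ 7.891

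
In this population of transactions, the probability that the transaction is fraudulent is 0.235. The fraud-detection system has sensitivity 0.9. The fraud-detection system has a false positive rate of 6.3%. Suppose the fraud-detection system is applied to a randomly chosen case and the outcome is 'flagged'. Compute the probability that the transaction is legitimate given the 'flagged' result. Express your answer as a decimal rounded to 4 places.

P(¬H | E) ≈ 0.1856

Let H be the event that the transaction is fraudulent. P(H) = 0.235, so P(¬H) = 0.765. With E the 'flagged' result, P(E|H) = 0.9 and P(E|¬H) = 0.063.
P(E) = 0.9·0.235 + 0.063·0.765 = 0.21150 + 0.048195 = 0.25970.
By Bayes' theorem, P(H|E) = 0.21150 / 0.25970 = 0.8144. Hence P(¬H|E) = 1 − 0.8144 = 0.1856.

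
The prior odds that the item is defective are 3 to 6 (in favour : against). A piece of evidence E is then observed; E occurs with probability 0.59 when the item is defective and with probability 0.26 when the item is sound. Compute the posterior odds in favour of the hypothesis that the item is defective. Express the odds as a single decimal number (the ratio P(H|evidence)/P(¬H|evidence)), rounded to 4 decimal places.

Prior odds = 3/6 = 0.50000.
Likelihood ratio for E = 0.59/0.26 = 2.2692.
Posterior odds = prior odds × LR = 1.1346.

Posterior odds ≈ 1.1346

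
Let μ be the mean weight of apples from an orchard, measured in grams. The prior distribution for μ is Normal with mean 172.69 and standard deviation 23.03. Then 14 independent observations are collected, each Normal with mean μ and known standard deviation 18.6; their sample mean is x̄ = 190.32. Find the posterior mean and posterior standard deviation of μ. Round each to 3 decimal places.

Posterior mean ≈ 189.535; posterior SD ≈ 4.859

Prior precision 1/τ₀² = 1/23.03² = 0.00188544; data precision n/σ² = 14/18.6² = 0.0404671.
Posterior precision = 0.00188544 + 0.0404671 = 0.0423525, giving posterior SD = 1/√0.0423525 = 4.859.
Posterior mean = (0.00188544·172.69 + 0.0404671·190.32) / 0.0423525 = 189.535.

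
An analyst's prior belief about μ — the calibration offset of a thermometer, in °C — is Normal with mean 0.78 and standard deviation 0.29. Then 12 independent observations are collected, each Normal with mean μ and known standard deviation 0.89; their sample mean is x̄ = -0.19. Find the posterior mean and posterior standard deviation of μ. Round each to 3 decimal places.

With known σ, the Normal prior is conjugate. Weight on the data is w = (n/σ²)/(n/σ² + 1/τ₀²) = 15.1496/(15.1496+11.8906) = 0.56026.
Posterior mean = w·x̄ + (1−w)·μ₀ = 0.56026·-0.19 + 0.43974·0.78 = 0.237. Posterior variance = 1/(15.1496+11.8906) = 0.0369820, so SD = 0.192.

Posterior mean ≈ 0.237; posterior SD ≈ 0.192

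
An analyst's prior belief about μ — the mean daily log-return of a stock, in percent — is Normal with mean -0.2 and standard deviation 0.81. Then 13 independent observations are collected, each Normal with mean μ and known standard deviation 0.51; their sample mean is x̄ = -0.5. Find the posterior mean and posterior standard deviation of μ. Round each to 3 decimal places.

Posterior mean ≈ -0.491; posterior SD ≈ 0.139

Prior precision 1/τ₀² = 1/0.81² = 1.52416; data precision n/σ² = 13/0.51² = 49.9808.
Posterior precision = 1.52416 + 49.9808 = 51.5049, giving posterior SD = 1/√51.5049 = 0.139.
Posterior mean = (1.52416·-0.2 + 49.9808·-0.5) / 51.5049 = -0.491.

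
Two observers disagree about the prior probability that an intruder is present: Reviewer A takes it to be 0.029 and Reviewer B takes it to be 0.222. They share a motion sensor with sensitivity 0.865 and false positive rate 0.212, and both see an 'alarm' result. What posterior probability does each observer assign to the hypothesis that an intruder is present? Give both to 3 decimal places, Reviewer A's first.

P('+'|H) = 0.865, P('+'|¬H) = 0.212.
Reviewer A: numerator 0.865·0.029 = 0.025085; evidence = 0.025085+0.212·0.971 = 0.23094; posterior = 0.109.
Reviewer B: numerator 0.865·0.222 = 0.19203; evidence = 0.19203+0.212·0.778 = 0.35697; posterior = 0.538.

Reviewer A: 0.109; Reviewer B: 0.538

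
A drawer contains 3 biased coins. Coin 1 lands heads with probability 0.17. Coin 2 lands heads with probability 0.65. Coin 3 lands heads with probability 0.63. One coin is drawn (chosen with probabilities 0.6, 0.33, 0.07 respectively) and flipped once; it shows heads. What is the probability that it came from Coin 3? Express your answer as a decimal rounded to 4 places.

Tabulate prior·likelihood by source: [1] prior 0.6, lik 0.17, product 0.1020; [2] prior 0.33, lik 0.65, product 0.2145; [3] prior 0.07, lik 0.63, product 0.04410.
Normalizing constant = 0.36060; the posterior for Coin 3 is its product over the sum, 0.04410/0.36060 = 0.1223.

Posterior probability ≈ 0.1223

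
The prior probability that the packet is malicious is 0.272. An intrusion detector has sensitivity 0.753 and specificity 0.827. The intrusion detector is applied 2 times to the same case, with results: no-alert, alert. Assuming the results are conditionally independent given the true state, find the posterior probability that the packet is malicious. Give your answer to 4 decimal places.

Let H be the event that the packet is malicious; start with P(H) = 0.272. P('alert'|H) = 0.753, P('alert'|¬H) = 0.173.
Update on result 1 ('no-alert'): P(H) ← 0.247·0.2720 / (0.247·0.2720 + 0.827·0.7280) = 0.067184/0.66924 = 0.1004.
Update on result 2 ('alert'): P(H) ← 0.753·0.1004 / (0.753·0.1004 + 0.173·0.8996) = 0.075593/0.23123 = 0.3269.

Posterior P(H) ≈ 0.3269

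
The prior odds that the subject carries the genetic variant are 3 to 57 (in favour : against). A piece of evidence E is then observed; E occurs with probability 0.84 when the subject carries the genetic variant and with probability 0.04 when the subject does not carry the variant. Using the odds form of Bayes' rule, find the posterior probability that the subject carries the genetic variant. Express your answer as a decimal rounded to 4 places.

Prior odds = 3/57 = 0.052632.
Likelihood ratio for E = 0.84/0.04 = 21.000.
Posterior odds = prior odds × LR = 1.1053.
Posterior probability = odds/(1+odds) = 1.1053/2.1053 = 0.5250.

Posterior probability ≈ 0.5250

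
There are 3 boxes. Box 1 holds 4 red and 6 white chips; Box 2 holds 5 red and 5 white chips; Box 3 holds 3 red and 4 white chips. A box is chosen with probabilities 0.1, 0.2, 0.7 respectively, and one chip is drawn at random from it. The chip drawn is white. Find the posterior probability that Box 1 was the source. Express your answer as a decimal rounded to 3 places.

Posterior probability ≈ 0.107

Tabulate prior·likelihood by source: [1] prior 0.1, lik 0.6, product 0.06000; [2] prior 0.2, lik 0.5, product 0.1000; [3] prior 0.7, lik 0.5714, product 0.4000.
Normalizing constant = 0.56000; the posterior for Box 1 is its product over the sum, 0.06000/0.56000 = 0.107.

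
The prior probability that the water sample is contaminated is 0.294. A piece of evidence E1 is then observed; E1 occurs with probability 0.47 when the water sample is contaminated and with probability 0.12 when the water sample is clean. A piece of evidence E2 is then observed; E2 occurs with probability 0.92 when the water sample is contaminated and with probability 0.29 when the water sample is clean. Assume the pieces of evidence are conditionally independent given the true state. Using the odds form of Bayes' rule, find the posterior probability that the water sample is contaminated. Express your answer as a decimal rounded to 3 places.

Posterior probability ≈ 0.838

Prior odds = 0.294/(1−0.294) = 0.41643. In log-odds, ln(0.41643) = -0.87604.
Add log likelihood ratios: ln(3.9167) + ln(3.1724) = 2.5197.
Posterior log-odds = 1.6437, so posterior odds = exp(1.6437) = 5.1743. Converting, P(H|E) = 5.1743/6.1743 = 0.838.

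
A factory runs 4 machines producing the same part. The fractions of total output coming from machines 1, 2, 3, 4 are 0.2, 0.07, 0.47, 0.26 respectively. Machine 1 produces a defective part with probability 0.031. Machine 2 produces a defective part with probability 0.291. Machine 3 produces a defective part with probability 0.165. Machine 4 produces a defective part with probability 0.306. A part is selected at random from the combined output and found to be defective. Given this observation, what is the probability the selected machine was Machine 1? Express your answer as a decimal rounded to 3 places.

Posterior probability ≈ 0.034

P(defective|M1) = 0.031; P(defective|M2) = 0.291; P(defective|M3) = 0.165; P(defective|M4) = 0.306.
Prior × likelihood for each source: 0.2·0.031=0.006200, 0.07·0.291=0.02037, 0.47·0.165=0.07755, 0.26·0.306=0.07956. Summing gives P(defective) = 0.18368.
P(Machine 1 | defective) = 0.006200 / 0.18368 = 0.034.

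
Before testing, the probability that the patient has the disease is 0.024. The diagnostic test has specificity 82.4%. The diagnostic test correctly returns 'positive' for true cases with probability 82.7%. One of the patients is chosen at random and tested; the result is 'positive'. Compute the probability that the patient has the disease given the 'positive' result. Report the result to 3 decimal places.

Let H be the event that the patient has the disease. P(H) = 0.024, so P(¬H) = 0.976. With E the 'positive' result, P(E|H) = 0.827 and P(E|¬H) = 0.176.
P(E) = 0.827·0.024 + 0.176·0.976 = 0.019848 + 0.17178 = 0.19162.
By Bayes' theorem, P(H|E) = 0.019848 / 0.19162 = 0.104.

P(H | E) ≈ 0.104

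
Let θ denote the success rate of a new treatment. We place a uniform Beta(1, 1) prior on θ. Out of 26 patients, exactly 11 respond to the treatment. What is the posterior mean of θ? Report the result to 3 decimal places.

Observing 11 successes and 15 failures updates Beta(1, 1) by adding the success and failure counts to the two shape parameters: α = 1+11 = 12, β = 1+15 = 16.
E[θ | data] = 12/(12+16) = 0.429.

Posterior mean ≈ 0.429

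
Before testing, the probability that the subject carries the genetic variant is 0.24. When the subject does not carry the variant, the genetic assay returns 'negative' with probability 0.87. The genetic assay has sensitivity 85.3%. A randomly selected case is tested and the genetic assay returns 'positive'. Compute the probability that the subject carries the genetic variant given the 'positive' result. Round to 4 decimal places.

Write H for 'the subject carries the genetic variant'. Prior odds H:¬H = 0.24/0.76 = 0.31579. For the 'positive' outcome, the likelihood ratio is 0.853/0.13 = 6.5615.
Posterior odds = 0.31579 × 6.5615 = 2.0721, so P(H|E) = 2.0721/(1+2.0721) = 0.6745.

P(H | E) ≈ 0.6745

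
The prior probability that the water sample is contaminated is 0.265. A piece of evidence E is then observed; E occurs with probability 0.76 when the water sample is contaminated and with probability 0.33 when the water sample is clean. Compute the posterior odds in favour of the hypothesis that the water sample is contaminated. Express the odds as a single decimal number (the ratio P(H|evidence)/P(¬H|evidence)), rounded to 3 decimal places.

Prior odds = 0.265/(1−0.265) = 0.36054.
Likelihood ratio for E = 0.76/0.33 = 2.3030.
Posterior odds = prior odds × LR = 0.83034.

Posterior odds ≈ 0.830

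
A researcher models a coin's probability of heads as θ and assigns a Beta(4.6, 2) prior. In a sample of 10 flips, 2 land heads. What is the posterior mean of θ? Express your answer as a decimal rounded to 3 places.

Posterior mean ≈ 0.398

The binomial likelihood is conjugate to the Beta prior: with 2 successes and 8 failures, the posterior is Beta(4.6+2, 2+8) = Beta(6.6, 10).
Posterior mean = α/(α+β) = 6.6/16.6 = 0.398.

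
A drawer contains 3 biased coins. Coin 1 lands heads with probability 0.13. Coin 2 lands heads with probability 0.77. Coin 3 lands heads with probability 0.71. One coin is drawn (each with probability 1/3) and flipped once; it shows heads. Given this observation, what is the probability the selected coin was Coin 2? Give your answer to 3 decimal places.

P(heads|C1) = 0.13; P(heads|C2) = 0.77; P(heads|C3) = 0.71.
Prior × likelihood for each source: 0.333333·0.13=0.04333, 0.333333·0.77=0.2567, 0.333333·0.71=0.2367. Summing gives P(heads) = 0.53667.
P(Coin 2 | heads) = 0.2567 / 0.53667 = 0.478.

Posterior probability ≈ 0.478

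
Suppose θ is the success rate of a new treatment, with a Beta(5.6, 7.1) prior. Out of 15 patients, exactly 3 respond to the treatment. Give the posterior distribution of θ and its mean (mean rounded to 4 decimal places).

Posterior: Beta(8.6, 19.1); mean ≈ 0.3105

The binomial likelihood is conjugate to the Beta prior: with 3 successes and 12 failures, the posterior is Beta(5.6+3, 7.1+12) = Beta(8.6, 19.1).
Posterior mean = α/(α+β) = 8.6/27.7 = 0.3105.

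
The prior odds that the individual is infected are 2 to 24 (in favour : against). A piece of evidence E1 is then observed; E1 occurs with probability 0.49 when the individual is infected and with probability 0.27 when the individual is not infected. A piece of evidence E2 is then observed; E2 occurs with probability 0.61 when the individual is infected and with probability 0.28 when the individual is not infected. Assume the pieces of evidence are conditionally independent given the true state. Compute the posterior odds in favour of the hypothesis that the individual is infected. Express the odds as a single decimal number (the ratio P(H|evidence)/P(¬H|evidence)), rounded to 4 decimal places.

Posterior odds ≈ 0.3295

Prior odds = 2/24 = 0.083333. In log-odds, ln(0.083333) = -2.4849.
Add log likelihood ratios: ln(1.8148) + ln(2.1786) = 1.3747.
Posterior log-odds = -1.1103, so posterior odds = exp(-1.1103) = 0.32948.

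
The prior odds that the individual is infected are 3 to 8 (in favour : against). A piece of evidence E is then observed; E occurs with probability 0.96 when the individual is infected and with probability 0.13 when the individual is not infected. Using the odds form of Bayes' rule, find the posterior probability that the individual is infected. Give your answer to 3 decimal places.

Prior odds = 3/8 = 0.37500.
Likelihood ratio for E = 0.96/0.13 = 7.3846.
Posterior odds = prior odds × LR = 2.7692.
Posterior probability = odds/(1+odds) = 2.7692/3.7692 = 0.735.

Posterior probability ≈ 0.735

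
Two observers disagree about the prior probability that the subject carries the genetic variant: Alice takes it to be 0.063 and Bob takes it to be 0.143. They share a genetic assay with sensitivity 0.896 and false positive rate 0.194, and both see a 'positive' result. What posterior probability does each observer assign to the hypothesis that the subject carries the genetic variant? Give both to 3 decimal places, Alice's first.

The likelihood ratio for a 'positive' result is 0.896/0.194 = 4.6186.
Alice: prior odds 0.063/0.937 = 0.067236; posterior odds 0.31053; posterior probability 0.237.
Bob: prior odds 0.143/0.857 = 0.16686; posterior odds 0.77066; posterior probability 0.435.

Alice: 0.237; Bob: 0.435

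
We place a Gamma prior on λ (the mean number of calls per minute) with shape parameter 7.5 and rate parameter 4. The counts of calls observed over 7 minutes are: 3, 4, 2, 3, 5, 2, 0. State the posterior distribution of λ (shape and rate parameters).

Posterior: Gamma(shape=26.5, rate=11)

Total count ∑xᵢ = 19 over n = 7 minutes.
Gamma is conjugate to the Poisson likelihood: posterior is Gamma(shape = 7.5+19 = 26.5, rate = 4+7 = 11).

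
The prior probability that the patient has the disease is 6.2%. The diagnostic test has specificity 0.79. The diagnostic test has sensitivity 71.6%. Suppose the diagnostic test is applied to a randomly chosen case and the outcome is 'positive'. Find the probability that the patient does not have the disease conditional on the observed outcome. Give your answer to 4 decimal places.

Let H be the event that the patient has the disease. P(H) = 0.062, so P(¬H) = 0.938. With E the 'positive' result, P(E|H) = 0.716 and P(E|¬H) = 0.21.
P(E) = 0.716·0.062 + 0.21·0.938 = 0.044392 + 0.19698 = 0.24137.
By Bayes' theorem, P(H|E) = 0.044392 / 0.24137 = 0.1839. Hence P(¬H|E) = 1 − 0.1839 = 0.8161.

P(¬H | E) ≈ 0.8161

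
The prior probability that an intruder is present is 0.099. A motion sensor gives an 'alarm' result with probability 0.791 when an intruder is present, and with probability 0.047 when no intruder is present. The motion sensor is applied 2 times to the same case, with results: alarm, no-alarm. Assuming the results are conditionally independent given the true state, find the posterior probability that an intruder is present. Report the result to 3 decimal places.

Posterior P(H) ≈ 0.289

With H the event that an intruder is present, the joint likelihood of the observed sequence is P(data|H) = 0.791·0.209 = 0.16532 and P(data|¬H) = 0.047·0.953 = 0.044791.
Bayes: P(H|data) = 0.099·0.16532 / (0.099·0.16532 + 0.901·0.044791) = 0.016367/0.056723 = 0.2885.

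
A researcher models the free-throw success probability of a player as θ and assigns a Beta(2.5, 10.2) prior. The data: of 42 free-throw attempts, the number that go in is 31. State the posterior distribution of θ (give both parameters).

Posterior: Beta(33.5, 21.2)

Observing 31 successes and 11 failures updates Beta(2.5, 10.2) by adding the success and failure counts to the two shape parameters: α = 2.5+31 = 33.5, β = 10.2+11 = 21.2.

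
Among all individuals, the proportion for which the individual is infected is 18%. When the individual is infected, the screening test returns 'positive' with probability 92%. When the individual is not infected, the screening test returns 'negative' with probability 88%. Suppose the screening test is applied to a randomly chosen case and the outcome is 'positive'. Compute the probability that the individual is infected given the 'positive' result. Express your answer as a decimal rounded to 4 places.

Write H for 'the individual is infected'. Prior odds H:¬H = 0.18/0.82 = 0.21951. For the 'positive' outcome, the likelihood ratio is 0.92/0.12 = 7.6667.
Posterior odds = 0.21951 × 7.6667 = 1.6829, so P(H|E) = 1.6829/(1+1.6829) = 0.6273.

P(H | E) ≈ 0.6273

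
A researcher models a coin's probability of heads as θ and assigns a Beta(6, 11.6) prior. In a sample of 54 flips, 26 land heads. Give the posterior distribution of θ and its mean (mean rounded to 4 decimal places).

Observing 26 successes and 28 failures updates Beta(6, 11.6) by adding the success and failure counts to the two shape parameters: α = 6+26 = 32, β = 11.6+28 = 39.6.
E[θ | data] = 32/(32+39.6) = 0.4469.

Posterior: Beta(32, 39.6); mean ≈ 0.4469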